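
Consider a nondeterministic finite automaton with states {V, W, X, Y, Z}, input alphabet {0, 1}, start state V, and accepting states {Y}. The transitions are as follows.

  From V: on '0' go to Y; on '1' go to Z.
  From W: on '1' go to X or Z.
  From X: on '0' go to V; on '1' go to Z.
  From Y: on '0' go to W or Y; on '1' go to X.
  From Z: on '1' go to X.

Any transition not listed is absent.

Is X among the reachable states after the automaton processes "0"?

Start in {V}.
Read '0': V→{Y}; now {Y}.
State X is not in {Y}.

No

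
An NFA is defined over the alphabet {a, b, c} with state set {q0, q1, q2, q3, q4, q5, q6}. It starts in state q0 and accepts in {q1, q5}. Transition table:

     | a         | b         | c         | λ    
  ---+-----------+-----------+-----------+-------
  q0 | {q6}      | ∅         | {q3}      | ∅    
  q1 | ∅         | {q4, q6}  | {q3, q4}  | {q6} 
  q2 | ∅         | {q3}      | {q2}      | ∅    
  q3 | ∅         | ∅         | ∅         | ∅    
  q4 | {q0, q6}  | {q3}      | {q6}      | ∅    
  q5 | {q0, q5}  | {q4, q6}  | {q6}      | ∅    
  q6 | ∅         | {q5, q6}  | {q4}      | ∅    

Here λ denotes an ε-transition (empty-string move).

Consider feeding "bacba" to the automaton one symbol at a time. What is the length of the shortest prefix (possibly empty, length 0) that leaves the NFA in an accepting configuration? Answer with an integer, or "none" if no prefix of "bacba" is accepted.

Start in {q0}.
Read 'b': q0→∅; now ∅.
The set is empty and remains empty for the remaining 4 symbols.
No reachable set along the way intersects F.

none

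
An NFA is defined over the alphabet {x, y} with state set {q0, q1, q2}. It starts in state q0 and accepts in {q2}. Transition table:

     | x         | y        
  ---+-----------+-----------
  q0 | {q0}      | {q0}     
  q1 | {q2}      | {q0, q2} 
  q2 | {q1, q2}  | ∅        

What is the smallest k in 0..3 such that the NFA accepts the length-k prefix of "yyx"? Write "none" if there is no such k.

none

Start in {q0}.
Read 'y': {q0} → {q0}.
Read 'y': {q0} → {q0}.
Read 'x': {q0} → {q0}.
No reachable set along the way intersects F.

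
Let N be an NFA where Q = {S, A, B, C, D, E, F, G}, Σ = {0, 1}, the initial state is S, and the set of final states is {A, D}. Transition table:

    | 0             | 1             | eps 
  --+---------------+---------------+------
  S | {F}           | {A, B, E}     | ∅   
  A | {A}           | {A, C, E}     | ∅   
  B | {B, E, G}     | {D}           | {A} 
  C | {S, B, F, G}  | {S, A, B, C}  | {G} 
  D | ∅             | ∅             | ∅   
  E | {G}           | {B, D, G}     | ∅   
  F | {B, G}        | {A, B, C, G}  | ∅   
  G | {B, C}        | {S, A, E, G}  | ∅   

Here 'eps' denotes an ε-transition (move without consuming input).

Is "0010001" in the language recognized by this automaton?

Start in {S}.
Read '0': S→{F}; now {F}.
Read '0': F→{B, G}; union {B, G}; ε-closure = {A, B, G}.
Read '1': A→{A, C, E}, B→{D}, G→{S, A, E, G}; now {S, A, C, D, E, G}.
Read '0': S→{F}, A→{A}, C→{S, B, F, G}, D→∅, E→{G}, G→{B, C}; now {S, A, B, C, F, G}.
Read '0': S→{F}, A→{A}, B→{B, E, G}, C→{S, B, F, G}, F→{B, G}, G→{B, C}; now {S, A, B, C, E, F, G}.
Read '0': S→{F}, A→{A}, B→{B, E, G}, C→{S, B, F, G}, E→{G}, F→{B, G}, G→{B, C}; now {S, A, B, C, E, F, G}.
Read '1': S→{A, B, E}, A→{A, C, E}, B→{D}, C→{S, A, B, C}, E→{B, D, G}, F→{A, B, C, G}, G→{S, A, E, G}; now {S, A, B, C, D, E, G}.
The final set {S, A, B, C, D, E, G} contains the accepting states A, D.

Yes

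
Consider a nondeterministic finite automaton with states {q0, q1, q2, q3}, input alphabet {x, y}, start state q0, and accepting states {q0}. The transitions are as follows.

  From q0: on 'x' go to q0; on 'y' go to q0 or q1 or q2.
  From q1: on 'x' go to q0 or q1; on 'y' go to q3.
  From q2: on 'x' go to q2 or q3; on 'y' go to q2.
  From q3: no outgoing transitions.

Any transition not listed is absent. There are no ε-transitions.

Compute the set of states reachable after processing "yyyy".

Start in {q0}.
Read 'y': q0→{q0, q1, q2}; now {q0, q1, q2}.
Read 'y': q0→{q0, q1, q2}, q1→{q3}, q2→{q2}; now {q0, q1, q2, q3}.
Read 'y': q0→{q0, q1, q2}, q1→{q3}, q2→{q2}, q3→∅; now {q0, q1, q2, q3}.
Read 'y': q0→{q0, q1, q2}, q1→{q3}, q2→{q2}, q3→∅; now {q0, q1, q2, q3}.

{q0, q1, q2, q3}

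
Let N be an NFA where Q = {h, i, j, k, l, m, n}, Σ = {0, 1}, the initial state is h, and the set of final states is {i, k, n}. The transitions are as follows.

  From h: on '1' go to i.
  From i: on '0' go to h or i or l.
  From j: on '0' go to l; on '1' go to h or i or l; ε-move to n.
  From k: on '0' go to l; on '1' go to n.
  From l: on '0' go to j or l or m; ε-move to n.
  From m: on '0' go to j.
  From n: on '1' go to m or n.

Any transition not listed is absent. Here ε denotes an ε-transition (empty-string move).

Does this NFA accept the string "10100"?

Start in {h}.
Read '1': h→{i}; now {i}.
Read '0': i→{h, i, l}; union {h, i, l}; ε-closure = {h, i, l, n}.
Read '1': h→{i}, i→∅, l→∅, n→{m, n}; now {i, m, n}.
Read '0': i→{h, i, l}, m→{j}, n→∅; union {h, i, j, l}; ε-closure = {h, i, j, l, n}.
Read '0': h→∅, i→{h, i, l}, j→{l}, l→{j, l, m}, n→∅; union {h, i, j, l, m}; ε-closure = {h, i, j, l, m, n}.
The final set {h, i, j, l, m, n} contains the accepting states i, n.

Yes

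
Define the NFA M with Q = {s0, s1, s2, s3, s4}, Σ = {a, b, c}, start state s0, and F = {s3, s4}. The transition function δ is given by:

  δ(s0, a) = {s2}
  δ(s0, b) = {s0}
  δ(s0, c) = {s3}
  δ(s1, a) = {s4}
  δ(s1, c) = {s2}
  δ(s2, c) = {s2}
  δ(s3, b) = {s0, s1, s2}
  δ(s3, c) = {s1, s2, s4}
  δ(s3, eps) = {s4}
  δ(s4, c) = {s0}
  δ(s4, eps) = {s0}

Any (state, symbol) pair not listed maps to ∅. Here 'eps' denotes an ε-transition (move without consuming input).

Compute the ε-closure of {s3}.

Begin with {s3}.
ε-move s3 → s4; add s4.
ε-move s4 → s0; add s0.

{s0, s3, s4}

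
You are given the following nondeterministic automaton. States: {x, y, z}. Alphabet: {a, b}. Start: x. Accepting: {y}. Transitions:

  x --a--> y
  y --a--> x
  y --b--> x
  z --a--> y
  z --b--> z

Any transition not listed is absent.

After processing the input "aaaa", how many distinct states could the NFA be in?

Start in {x}.
Read 'a': x→{y}; now {y}.
Read 'a': y→{x}; now {x}.
Read 'a': x→{y}; now {y}.
Read 'a': y→{x}; now {x}.
That set has 1 state.

1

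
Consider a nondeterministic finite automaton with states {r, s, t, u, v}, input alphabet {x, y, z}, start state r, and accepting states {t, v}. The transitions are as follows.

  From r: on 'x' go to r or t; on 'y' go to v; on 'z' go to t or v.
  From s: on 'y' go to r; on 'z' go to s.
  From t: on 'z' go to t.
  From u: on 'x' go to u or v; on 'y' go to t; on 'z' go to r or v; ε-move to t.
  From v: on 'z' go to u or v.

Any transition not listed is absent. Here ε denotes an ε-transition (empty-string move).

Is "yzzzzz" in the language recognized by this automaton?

Yes

Start in {r}.
Read 'y': {r} → {v}.
Read 'z': {v} → {t, u, v}.
Read 'z': {t, u, v} → {r, t, u, v}.
Read 'z': {r, t, u, v} → {r, t, u, v}.
Read 'z': {r, t, u, v} → {r, t, u, v}.
Read 'z': {r, t, u, v} → {r, t, u, v}.
The final set {r, t, u, v} contains the accepting states t, v.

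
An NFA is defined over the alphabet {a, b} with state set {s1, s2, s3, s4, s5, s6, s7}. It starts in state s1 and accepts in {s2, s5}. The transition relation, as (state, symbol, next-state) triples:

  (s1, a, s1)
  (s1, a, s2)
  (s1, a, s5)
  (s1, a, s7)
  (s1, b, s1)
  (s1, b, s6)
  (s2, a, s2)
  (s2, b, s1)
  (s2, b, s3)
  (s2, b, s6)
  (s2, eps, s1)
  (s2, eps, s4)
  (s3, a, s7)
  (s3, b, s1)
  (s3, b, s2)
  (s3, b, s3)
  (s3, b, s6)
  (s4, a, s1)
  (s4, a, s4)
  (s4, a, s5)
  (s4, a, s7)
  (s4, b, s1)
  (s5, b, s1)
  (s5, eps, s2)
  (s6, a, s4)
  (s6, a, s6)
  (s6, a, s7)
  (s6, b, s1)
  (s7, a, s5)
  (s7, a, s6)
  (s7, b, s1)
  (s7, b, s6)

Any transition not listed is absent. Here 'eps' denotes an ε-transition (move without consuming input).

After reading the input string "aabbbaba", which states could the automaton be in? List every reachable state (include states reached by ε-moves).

Start in {s1}.
Read 'a': s1→{s1, s2, s5, s7}; union {s1, s2, s5, s7}; ε-closure = {s1, s2, s4, s5, s7}.
Read 'a': s1→{s1, s2, s5, s7}, s2→{s2}, s4→{s1, s4, s5, s7}, s5→∅, s7→{s5, s6}; now {s1, s2, s4, s5, s6, s7}.
Read 'b': s1→{s1, s6}, s2→{s1, s3, s6}, s4→{s1}, s5→{s1}, s6→{s1}, s7→{s1, s6}; now {s1, s3, s6}.
Read 'b': s1→{s1, s6}, s3→{s1, s2, s3, s6}, s6→{s1}; union {s1, s2, s3, s6}; ε-closure = {s1, s2, s3, s4, s6}.
Read 'b': s1→{s1, s6}, s2→{s1, s3, s6}, s3→{s1, s2, s3, s6}, s4→{s1}, s6→{s1}; union {s1, s2, s3, s6}; ε-closure = {s1, s2, s3, s4, s6}.
Read 'a': s1→{s1, s2, s5, s7}, s2→{s2}, s3→{s7}, s4→{s1, s4, s5, s7}, s6→{s4, s6, s7}; now {s1, s2, s4, s5, s6, s7}.
Read 'b': s1→{s1, s6}, s2→{s1, s3, s6}, s4→{s1}, s5→{s1}, s6→{s1}, s7→{s1, s6}; now {s1, s3, s6}.
Read 'a': s1→{s1, s2, s5, s7}, s3→{s7}, s6→{s4, s6, s7}; now {s1, s2, s4, s5, s6, s7}.

{s1, s2, s4, s5, s6, s7}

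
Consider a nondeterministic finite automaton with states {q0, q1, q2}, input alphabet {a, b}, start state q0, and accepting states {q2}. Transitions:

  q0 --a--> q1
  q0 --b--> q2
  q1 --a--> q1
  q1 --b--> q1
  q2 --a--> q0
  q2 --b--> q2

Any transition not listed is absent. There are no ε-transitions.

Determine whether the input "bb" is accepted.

Yes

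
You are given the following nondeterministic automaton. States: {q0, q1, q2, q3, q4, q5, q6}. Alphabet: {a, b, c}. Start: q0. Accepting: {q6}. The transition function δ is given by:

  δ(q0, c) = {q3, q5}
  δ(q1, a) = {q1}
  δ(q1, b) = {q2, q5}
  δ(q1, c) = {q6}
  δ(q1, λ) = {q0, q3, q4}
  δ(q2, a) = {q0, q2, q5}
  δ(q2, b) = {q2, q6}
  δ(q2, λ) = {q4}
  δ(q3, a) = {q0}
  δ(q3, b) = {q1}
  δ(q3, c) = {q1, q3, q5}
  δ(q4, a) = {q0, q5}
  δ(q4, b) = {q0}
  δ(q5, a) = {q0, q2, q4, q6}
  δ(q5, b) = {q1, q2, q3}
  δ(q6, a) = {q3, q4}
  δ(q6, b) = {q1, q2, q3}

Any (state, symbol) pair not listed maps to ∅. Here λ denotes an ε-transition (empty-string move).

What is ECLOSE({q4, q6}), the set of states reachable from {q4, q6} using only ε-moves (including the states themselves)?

Begin with {q4, q6}.
No ε-moves leave this set, so the closure equals the set itself.

{q4, q6}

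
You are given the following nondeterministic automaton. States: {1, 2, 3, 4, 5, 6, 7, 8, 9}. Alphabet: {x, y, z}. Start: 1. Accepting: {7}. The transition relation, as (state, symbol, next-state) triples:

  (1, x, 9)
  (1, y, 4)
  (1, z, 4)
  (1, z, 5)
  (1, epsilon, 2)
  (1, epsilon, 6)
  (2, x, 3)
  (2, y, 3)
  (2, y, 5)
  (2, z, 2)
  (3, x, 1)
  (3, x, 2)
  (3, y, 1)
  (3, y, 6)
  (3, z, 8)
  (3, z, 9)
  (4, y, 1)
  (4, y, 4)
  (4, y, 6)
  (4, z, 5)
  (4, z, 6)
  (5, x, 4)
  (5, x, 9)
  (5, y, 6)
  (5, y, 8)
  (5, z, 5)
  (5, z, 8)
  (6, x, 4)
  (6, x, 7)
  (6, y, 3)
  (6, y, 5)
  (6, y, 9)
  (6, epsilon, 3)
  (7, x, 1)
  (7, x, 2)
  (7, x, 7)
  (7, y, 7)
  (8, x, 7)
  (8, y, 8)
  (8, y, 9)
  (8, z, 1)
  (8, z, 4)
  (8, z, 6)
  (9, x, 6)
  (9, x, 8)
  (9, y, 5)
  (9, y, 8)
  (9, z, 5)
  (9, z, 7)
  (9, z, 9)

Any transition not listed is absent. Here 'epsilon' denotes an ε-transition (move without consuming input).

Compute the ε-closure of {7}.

Begin with {7}.
No ε-moves leave this set, so the closure equals the set itself.

{7}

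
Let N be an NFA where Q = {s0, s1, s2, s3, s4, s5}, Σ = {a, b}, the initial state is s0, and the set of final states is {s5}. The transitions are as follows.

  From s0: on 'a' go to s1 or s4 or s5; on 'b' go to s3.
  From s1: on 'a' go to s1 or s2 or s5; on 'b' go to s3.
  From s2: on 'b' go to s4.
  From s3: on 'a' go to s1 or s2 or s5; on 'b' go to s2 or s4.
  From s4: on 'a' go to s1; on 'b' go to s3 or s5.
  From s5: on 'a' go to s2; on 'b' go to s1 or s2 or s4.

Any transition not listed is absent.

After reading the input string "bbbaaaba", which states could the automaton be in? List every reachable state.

Start in {s0}.
Read 'b': s0→{s3}; now {s3}.
Read 'b': s3→{s2, s4}; now {s2, s4}.
Read 'b': s2→{s4}, s4→{s3, s5}; now {s3, s4, s5}.
Read 'a': s3→{s1, s2, s5}, s4→{s1}, s5→{s2}; now {s1, s2, s5}.
Read 'a': s1→{s1, s2, s5}, s2→∅, s5→{s2}; now {s1, s2, s5}.
Read 'a': s1→{s1, s2, s5}, s2→∅, s5→{s2}; now {s1, s2, s5}.
Read 'b': s1→{s3}, s2→{s4}, s5→{s1, s2, s4}; now {s1, s2, s3, s4}.
Read 'a': s1→{s1, s2, s5}, s2→∅, s3→{s1, s2, s5}, s4→{s1}; now {s1, s2, s5}.

{s1, s2, s5}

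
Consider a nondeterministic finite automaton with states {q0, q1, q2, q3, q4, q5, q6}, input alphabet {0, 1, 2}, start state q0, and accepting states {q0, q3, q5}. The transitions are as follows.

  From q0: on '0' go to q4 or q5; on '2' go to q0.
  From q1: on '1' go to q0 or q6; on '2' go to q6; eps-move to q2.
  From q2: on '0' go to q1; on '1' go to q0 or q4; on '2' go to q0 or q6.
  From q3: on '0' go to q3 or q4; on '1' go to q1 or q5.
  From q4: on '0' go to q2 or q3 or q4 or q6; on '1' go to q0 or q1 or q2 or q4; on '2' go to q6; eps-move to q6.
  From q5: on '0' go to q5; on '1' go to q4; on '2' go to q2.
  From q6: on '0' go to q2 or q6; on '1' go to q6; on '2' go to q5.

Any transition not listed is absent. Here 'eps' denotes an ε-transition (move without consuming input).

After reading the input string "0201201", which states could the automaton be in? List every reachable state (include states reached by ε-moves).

Start in {q0}.
Read '0': {q0} → {q4, q5, q6}.
Read '2': {q4, q5, q6} → {q2, q5, q6}.
Read '0': {q2, q5, q6} → {q1, q2, q5, q6}.
Read '1': {q1, q2, q5, q6} → {q0, q4, q6}.
Read '2': {q0, q4, q6} → {q0, q5, q6}.
Read '0': {q0, q5, q6} → {q2, q4, q5, q6}.
Read '1': {q2, q4, q5, q6} → {q0, q1, q2, q4, q6}.

{q0, q1, q2, q4, q6}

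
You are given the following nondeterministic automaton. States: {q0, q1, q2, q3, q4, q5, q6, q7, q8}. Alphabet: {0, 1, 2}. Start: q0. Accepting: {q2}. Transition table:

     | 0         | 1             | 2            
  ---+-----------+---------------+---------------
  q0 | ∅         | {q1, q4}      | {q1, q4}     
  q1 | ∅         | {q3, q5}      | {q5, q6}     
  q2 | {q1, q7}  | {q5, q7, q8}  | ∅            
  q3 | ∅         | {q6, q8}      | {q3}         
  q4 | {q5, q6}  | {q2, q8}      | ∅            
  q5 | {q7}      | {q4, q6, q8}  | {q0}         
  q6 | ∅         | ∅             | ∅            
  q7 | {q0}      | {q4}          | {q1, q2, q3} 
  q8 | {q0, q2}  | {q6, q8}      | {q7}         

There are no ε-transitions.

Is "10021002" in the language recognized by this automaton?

Start in {q0}.
Read '1': q0→{q1, q4}; now {q1, q4}.
Read '0': q1→∅, q4→{q5, q6}; now {q5, q6}.
Read '0': q5→{q7}, q6→∅; now {q7}.
Read '2': q7→{q1, q2, q3}; now {q1, q2, q3}.
Read '1': q1→{q3, q5}, q2→{q5, q7, q8}, q3→{q6, q8}; now {q3, q5, q6, q7, q8}.
Read '0': q3→∅, q5→{q7}, q6→∅, q7→{q0}, q8→{q0, q2}; now {q0, q2, q7}.
Read '0': q0→∅, q2→{q1, q7}, q7→{q0}; now {q0, q1, q7}.
Read '2': q0→{q1, q4}, q1→{q5, q6}, q7→{q1, q2, q3}; now {q1, q2, q3, q4, q5, q6}.
The final set {q1, q2, q3, q4, q5, q6} contains the accepting state q2.

Yes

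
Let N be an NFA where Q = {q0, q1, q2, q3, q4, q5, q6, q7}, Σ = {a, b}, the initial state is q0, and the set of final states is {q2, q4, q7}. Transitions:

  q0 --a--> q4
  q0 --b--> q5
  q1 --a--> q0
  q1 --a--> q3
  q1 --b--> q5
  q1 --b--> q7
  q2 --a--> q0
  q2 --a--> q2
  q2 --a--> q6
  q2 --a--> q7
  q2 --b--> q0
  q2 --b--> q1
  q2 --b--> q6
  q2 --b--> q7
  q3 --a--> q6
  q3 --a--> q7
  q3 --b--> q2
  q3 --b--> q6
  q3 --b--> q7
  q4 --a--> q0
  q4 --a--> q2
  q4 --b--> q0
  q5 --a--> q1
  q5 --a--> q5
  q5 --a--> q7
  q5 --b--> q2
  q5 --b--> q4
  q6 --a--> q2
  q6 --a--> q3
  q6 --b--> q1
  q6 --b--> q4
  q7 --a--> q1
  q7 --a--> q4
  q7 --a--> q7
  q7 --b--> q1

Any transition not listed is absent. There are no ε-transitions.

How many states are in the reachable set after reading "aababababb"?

7

Start in {q0}.
Read 'a': {q0} → {q4}.
Read 'a': {q4} → {q0, q2}.
Read 'b': {q0, q2} → {q0, q1, q5, q6, q7}.
Read 'a': {q0, q1, q5, q6, q7} → {q0, q1, q2, q3, q4, q5, q7}.
Read 'b': {q0, q1, q2, q3, q4, q5, q7} → {q0, q1, q2, q4, q5, q6, q7}.
Read 'a': {q0, q1, q2, q4, q5, q6, q7} → {q0, q1, q2, q3, q4, q5, q6, q7}.
Read 'b': {q0, q1, q2, q3, q4, q5, q6, q7} → {q0, q1, q2, q4, q5, q6, q7}.
Read 'a': {q0, q1, q2, q4, q5, q6, q7} → {q0, q1, q2, q3, q4, q5, q6, q7}.
Read 'b': {q0, q1, q2, q3, q4, q5, q6, q7} → {q0, q1, q2, q4, q5, q6, q7}.
Read 'b': {q0, q1, q2, q4, q5, q6, q7} → {q0, q1, q2, q4, q5, q6, q7}.
That set has 7 states.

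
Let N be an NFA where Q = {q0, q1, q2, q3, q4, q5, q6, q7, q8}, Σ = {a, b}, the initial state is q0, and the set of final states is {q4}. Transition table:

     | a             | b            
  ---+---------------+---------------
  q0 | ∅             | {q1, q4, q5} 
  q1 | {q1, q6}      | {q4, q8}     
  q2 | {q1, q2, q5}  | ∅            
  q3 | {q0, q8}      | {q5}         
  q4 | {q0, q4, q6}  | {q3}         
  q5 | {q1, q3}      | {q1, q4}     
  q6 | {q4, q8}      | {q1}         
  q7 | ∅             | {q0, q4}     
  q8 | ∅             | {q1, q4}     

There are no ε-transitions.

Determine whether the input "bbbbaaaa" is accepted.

Yes

Start in {q0}.
Read 'b': q0→{q1, q4, q5}; now {q1, q4, q5}.
Read 'b': q1→{q4, q8}, q4→{q3}, q5→{q1, q4}; now {q1, q3, q4, q8}.
Read 'b': q1→{q4, q8}, q3→{q5}, q4→{q3}, q8→{q1, q4}; now {q1, q3, q4, q5, q8}.
Read 'b': q1→{q4, q8}, q3→{q5}, q4→{q3}, q5→{q1, q4}, q8→{q1, q4}; now {q1, q3, q4, q5, q8}.
Read 'a': q1→{q1, q6}, q3→{q0, q8}, q4→{q0, q4, q6}, q5→{q1, q3}, q8→∅; now {q0, q1, q3, q4, q6, q8}.
Read 'a': q0→∅, q1→{q1, q6}, q3→{q0, q8}, q4→{q0, q4, q6}, q6→{q4, q8}, q8→∅; now {q0, q1, q4, q6, q8}.
Read 'a': q0→∅, q1→{q1, q6}, q4→{q0, q4, q6}, q6→{q4, q8}, q8→∅; now {q0, q1, q4, q6, q8}.
Read 'a': q0→∅, q1→{q1, q6}, q4→{q0, q4, q6}, q6→{q4, q8}, q8→∅; now {q0, q1, q4, q6, q8}.
The final set {q0, q1, q4, q6, q8} contains the accepting state q4.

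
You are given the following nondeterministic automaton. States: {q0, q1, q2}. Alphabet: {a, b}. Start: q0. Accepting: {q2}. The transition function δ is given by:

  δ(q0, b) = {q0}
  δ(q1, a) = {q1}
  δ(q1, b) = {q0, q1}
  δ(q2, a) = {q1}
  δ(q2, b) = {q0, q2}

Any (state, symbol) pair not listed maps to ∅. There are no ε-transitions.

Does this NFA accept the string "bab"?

No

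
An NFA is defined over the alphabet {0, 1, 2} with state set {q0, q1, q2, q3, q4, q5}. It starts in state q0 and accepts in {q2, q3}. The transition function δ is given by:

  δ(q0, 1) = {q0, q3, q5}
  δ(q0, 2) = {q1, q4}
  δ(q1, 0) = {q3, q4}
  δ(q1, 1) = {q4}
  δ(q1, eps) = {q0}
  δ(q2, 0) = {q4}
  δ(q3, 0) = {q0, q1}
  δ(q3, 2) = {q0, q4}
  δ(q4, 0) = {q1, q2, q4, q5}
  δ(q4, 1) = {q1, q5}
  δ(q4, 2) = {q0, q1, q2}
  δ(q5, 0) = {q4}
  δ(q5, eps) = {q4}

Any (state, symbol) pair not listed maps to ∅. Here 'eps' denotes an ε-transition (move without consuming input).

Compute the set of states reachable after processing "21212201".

Start in {q0}.
Read '2': q0→{q1, q4}; union {q1, q4}; ε-closure = {q0, q1, q4}.
Read '1': q0→{q0, q3, q5}, q1→{q4}, q4→{q1, q5}; now {q0, q1, q3, q4, q5}.
Read '2': q0→{q1, q4}, q1→∅, q3→{q0, q4}, q4→{q0, q1, q2}, q5→∅; now {q0, q1, q2, q4}.
Read '1': q0→{q0, q3, q5}, q1→{q4}, q2→∅, q4→{q1, q5}; now {q0, q1, q3, q4, q5}.
Read '2': q0→{q1, q4}, q1→∅, q3→{q0, q4}, q4→{q0, q1, q2}, q5→∅; now {q0, q1, q2, q4}.
Read '2': q0→{q1, q4}, q1→∅, q2→∅, q4→{q0, q1, q2}; now {q0, q1, q2, q4}.
Read '0': q0→∅, q1→{q3, q4}, q2→{q4}, q4→{q1, q2, q4, q5}; union {q1, q2, q3, q4, q5}; ε-closure = {q0, q1, q2, q3, q4, q5}.
Read '1': q0→{q0, q3, q5}, q1→{q4}, q2→∅, q3→∅, q4→{q1, q5}, q5→∅; now {q0, q1, q3, q4, q5}.

{q0, q1, q3, q4, q5}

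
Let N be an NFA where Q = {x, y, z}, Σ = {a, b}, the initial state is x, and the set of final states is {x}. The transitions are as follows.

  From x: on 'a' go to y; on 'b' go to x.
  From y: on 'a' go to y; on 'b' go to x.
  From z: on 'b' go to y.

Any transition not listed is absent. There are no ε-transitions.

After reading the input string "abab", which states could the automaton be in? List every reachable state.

Start in {x}.
Read 'a': x→{y}; now {y}.
Read 'b': y→{x}; now {x}.
Read 'a': x→{y}; now {y}.
Read 'b': y→{x}; now {x}.

{x}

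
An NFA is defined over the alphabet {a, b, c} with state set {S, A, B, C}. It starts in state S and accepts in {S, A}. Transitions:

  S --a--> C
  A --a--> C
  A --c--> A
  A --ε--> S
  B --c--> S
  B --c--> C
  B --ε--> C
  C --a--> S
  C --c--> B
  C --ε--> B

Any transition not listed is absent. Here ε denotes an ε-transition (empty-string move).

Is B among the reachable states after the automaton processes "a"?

Start in {S}.
Read 'a': {S} → {B, C}.
State B is in {B, C}.

Yes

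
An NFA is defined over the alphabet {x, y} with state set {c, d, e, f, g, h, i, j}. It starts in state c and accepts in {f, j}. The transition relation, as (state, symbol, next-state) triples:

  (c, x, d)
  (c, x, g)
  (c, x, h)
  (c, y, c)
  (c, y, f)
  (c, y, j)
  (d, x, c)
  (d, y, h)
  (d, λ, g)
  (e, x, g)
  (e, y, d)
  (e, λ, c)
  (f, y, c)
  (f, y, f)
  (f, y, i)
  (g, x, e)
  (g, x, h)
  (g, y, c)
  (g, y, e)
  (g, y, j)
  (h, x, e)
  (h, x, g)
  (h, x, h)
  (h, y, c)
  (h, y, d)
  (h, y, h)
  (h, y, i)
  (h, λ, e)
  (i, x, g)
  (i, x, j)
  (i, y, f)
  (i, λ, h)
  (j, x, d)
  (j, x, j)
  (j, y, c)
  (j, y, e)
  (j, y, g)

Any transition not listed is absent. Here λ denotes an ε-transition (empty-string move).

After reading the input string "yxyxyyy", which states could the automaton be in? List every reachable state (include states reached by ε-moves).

{c, d, e, f, g, h, i, j}

Start in {c}.
Read 'y': {c} → {c, f, j}.
Read 'x': {c, f, j} → {c, d, e, g, h, j}.
Read 'y': {c, d, e, g, h, j} → {c, d, e, f, g, h, i, j}.
Read 'x': {c, d, e, f, g, h, i, j} → {c, d, e, g, h, j}.
Read 'y': {c, d, e, g, h, j} → {c, d, e, f, g, h, i, j}.
Read 'y': {c, d, e, f, g, h, i, j} → {c, d, e, f, g, h, i, j}.
Read 'y': {c, d, e, f, g, h, i, j} → {c, d, e, f, g, h, i, j}.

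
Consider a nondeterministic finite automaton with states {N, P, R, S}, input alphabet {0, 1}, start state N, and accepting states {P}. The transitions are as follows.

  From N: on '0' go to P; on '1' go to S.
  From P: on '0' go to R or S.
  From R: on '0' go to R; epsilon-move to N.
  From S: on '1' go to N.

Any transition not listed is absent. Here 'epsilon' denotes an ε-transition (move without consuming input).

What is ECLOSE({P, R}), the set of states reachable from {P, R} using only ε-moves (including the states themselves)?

{N, P, R}

Begin with {P, R}.
ε-move R → N; add N.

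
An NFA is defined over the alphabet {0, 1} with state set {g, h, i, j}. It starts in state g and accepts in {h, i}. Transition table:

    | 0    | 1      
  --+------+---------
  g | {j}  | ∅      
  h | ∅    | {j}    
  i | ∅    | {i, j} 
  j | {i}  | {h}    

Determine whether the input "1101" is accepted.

Start in {g}.
Read '1': g→∅; now ∅.
The set is empty and remains empty for the remaining 3 symbols.
The final set ∅ contains no accepting state.

No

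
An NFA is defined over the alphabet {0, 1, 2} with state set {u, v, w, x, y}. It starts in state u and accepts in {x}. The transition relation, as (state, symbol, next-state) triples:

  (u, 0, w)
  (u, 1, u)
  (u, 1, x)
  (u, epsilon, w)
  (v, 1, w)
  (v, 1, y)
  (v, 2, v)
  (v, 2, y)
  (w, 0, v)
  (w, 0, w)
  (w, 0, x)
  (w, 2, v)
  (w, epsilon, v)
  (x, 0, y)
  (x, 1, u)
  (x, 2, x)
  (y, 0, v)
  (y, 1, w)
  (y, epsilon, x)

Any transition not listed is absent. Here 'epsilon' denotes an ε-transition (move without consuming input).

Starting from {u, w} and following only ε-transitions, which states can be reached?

{u, v, w}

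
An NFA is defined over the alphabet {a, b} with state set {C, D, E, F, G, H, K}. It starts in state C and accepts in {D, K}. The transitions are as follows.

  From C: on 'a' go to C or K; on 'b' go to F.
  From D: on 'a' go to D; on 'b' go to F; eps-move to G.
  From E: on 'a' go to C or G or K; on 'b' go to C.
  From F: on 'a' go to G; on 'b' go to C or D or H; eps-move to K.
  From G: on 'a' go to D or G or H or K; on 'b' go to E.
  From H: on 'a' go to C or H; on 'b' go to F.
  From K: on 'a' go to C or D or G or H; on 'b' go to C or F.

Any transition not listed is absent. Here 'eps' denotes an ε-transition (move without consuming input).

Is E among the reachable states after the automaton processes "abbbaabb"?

Start in {C}.
Read 'a': C→{C, K}; now {C, K}.
Read 'b': C→{F}, K→{C, F}; union {C, F}; ε-closure = {C, F, K}.
Read 'b': C→{F}, F→{C, D, H}, K→{C, F}; union {C, D, F, H}; ε-closure = {C, D, F, G, H, K}.
Read 'b': C→{F}, D→{F}, F→{C, D, H}, G→{E}, H→{F}, K→{C, F}; union {C, D, E, F, H}; ε-closure = {C, D, E, F, G, H, K}.
Read 'a': C→{C, K}, D→{D}, E→{C, G, K}, F→{G}, G→{D, G, H, K}, H→{C, H}, K→{C, D, G, H}; now {C, D, G, H, K}.
Read 'a': C→{C, K}, D→{D}, G→{D, G, H, K}, H→{C, H}, K→{C, D, G, H}; now {C, D, G, H, K}.
Read 'b': C→{F}, D→{F}, G→{E}, H→{F}, K→{C, F}; union {C, E, F}; ε-closure = {C, E, F, K}.
Read 'b': C→{F}, E→{C}, F→{C, D, H}, K→{C, F}; union {C, D, F, H}; ε-closure = {C, D, F, G, H, K}.
State E is not in {C, D, F, G, H, K}.

No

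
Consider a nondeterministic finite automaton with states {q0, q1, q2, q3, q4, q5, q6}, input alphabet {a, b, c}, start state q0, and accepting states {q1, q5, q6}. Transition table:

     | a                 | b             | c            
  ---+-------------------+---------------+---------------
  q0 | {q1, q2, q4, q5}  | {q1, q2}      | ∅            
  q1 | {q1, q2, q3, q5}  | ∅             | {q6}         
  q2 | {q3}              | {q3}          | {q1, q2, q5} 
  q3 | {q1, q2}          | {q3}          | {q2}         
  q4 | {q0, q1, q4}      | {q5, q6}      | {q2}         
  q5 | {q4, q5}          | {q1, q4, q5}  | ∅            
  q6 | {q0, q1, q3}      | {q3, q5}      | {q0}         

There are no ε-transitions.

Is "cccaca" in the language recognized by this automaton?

No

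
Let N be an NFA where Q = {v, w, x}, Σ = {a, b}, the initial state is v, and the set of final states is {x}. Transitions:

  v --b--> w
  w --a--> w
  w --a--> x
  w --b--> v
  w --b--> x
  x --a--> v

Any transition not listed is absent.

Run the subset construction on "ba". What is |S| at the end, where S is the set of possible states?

2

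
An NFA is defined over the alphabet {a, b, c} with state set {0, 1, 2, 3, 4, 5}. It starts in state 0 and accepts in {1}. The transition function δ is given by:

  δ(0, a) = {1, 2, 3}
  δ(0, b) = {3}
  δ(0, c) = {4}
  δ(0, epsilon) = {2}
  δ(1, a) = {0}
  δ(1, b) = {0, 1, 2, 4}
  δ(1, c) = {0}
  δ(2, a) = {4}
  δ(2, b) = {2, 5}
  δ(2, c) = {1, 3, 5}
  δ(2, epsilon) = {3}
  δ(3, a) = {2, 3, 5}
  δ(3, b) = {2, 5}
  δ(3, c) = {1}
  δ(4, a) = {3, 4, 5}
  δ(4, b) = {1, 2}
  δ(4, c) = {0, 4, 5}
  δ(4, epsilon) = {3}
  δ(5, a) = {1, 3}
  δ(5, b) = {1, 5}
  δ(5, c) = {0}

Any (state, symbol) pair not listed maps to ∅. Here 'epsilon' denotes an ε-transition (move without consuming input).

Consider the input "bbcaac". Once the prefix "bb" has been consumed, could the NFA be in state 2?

Start: ε-closure({0}) = {0, 2, 3}.
Read 'b': 0→{3}, 2→{2, 5}, 3→{2, 5}; now {2, 3, 5}.
Read 'b': 2→{2, 5}, 3→{2, 5}, 5→{1, 5}; union {1, 2, 5}; ε-closure = {1, 2, 3, 5}.
State 2 is in {1, 2, 3, 5}.

Yes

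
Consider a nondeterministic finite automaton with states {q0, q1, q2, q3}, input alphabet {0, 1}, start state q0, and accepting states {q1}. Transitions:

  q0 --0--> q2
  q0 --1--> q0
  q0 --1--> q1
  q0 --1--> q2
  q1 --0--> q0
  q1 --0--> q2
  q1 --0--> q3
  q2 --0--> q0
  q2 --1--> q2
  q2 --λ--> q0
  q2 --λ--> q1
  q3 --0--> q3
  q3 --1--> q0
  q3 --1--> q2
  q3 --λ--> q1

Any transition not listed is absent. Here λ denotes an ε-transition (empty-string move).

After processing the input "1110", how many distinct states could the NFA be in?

Start in {q0}.
Read '1': q0→{q0, q1, q2}; now {q0, q1, q2}.
Read '1': q0→{q0, q1, q2}, q1→∅, q2→{q2}; now {q0, q1, q2}.
Read '1': q0→{q0, q1, q2}, q1→∅, q2→{q2}; now {q0, q1, q2}.
Read '0': q0→{q2}, q1→{q0, q2, q3}, q2→{q0}; union {q0, q2, q3}; ε-closure = {q0, q1, q2, q3}.
That set has 4 states.

4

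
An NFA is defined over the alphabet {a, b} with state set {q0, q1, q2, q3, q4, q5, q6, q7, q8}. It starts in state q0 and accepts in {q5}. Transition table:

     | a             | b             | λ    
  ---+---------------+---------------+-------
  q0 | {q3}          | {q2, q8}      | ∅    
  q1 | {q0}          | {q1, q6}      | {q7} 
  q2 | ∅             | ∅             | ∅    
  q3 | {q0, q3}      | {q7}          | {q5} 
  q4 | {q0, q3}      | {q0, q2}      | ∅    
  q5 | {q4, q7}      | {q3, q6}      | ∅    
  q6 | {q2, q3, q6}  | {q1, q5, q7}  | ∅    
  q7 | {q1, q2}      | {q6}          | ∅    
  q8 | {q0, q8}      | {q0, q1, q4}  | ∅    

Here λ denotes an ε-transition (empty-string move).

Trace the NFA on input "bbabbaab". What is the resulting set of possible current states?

{q0, q1, q2, q3, q5, q6, q7, q8}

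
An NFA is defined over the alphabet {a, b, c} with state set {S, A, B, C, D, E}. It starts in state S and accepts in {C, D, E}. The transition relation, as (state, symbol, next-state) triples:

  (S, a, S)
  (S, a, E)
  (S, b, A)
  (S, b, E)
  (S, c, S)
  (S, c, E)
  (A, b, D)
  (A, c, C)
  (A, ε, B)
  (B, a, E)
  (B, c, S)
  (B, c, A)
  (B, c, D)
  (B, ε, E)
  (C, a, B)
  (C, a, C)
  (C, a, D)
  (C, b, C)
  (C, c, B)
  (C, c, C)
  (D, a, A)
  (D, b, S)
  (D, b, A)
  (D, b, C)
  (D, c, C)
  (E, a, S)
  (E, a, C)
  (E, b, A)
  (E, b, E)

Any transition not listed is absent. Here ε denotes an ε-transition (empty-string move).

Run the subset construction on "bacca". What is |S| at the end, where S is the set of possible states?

Start in {S}.
Read 'b': S→{A, E}; union {A, E}; ε-closure = {A, B, E}.
Read 'a': A→∅, B→{E}, E→{S, C}; now {S, C, E}.
Read 'c': S→{S, E}, C→{B, C}, E→∅; now {S, B, C, E}.
Read 'c': S→{S, E}, B→{S, A, D}, C→{B, C}, E→∅; now {S, A, B, C, D, E}.
Read 'a': S→{S, E}, A→∅, B→{E}, C→{B, C, D}, D→{A}, E→{S, C}; now {S, A, B, C, D, E}.
That set has 6 states.

6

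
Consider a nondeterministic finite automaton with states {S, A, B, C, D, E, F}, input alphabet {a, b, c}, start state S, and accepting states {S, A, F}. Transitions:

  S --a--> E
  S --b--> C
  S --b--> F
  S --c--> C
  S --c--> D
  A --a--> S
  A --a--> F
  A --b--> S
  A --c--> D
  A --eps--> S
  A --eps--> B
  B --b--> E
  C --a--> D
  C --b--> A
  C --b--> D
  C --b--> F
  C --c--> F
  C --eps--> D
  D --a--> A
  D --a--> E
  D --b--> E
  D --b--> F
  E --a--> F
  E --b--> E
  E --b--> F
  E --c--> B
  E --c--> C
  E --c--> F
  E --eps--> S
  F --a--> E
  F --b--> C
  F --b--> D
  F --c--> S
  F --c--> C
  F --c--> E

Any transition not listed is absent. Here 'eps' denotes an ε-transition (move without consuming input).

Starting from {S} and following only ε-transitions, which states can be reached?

Begin with {S}.
No ε-moves leave this set, so the closure equals the set itself.

{S}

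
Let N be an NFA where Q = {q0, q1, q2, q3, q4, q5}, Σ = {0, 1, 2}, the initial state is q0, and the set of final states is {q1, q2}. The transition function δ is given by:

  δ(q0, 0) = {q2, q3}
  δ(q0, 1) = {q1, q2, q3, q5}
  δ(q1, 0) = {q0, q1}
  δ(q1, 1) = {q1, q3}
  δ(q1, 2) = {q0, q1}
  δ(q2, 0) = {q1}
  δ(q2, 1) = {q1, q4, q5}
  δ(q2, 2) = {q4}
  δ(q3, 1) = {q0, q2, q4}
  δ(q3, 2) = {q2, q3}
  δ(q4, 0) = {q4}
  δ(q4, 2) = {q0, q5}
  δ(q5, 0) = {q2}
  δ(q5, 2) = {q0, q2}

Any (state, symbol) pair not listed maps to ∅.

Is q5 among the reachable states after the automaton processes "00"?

Start in {q0}.
Read '0': {q0} → {q2, q3}.
Read '0': {q2, q3} → {q1}.
State q5 is not in {q1}.

No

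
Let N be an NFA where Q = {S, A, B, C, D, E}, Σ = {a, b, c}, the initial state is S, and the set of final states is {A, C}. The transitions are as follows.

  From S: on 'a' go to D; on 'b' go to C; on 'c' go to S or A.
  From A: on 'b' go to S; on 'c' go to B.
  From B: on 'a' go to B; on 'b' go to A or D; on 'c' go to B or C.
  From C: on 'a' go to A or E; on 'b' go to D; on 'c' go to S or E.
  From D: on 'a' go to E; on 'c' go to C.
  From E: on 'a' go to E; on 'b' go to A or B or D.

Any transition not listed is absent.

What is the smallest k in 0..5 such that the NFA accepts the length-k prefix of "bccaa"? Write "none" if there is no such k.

1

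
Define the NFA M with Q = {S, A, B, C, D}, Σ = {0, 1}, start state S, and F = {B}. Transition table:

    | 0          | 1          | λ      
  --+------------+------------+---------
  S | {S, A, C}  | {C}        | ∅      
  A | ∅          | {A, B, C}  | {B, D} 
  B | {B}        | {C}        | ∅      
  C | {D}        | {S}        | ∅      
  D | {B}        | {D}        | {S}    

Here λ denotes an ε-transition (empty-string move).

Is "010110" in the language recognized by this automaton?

Yes

Start in {S}.
Read '0': S→{S, A, C}; union {S, A, C}; ε-closure = {S, A, B, C, D}.
Read '1': S→{C}, A→{A, B, C}, B→{C}, C→{S}, D→{D}; now {S, A, B, C, D}.
Read '0': S→{S, A, C}, A→∅, B→{B}, C→{D}, D→{B}; now {S, A, B, C, D}.
Read '1': S→{C}, A→{A, B, C}, B→{C}, C→{S}, D→{D}; now {S, A, B, C, D}.
Read '1': S→{C}, A→{A, B, C}, B→{C}, C→{S}, D→{D}; now {S, A, B, C, D}.
Read '0': S→{S, A, C}, A→∅, B→{B}, C→{D}, D→{B}; now {S, A, B, C, D}.
The final set {S, A, B, C, D} contains the accepting state B.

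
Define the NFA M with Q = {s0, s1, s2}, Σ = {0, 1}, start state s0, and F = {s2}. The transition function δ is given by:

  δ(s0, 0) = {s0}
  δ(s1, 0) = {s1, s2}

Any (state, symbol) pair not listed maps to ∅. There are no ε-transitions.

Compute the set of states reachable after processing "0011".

∅

Start in {s0}.
Read '0': s0→{s0}; now {s0}.
Read '0': s0→{s0}; now {s0}.
Read '1': s0→∅; now ∅.
The set is empty and remains empty for the remaining 1 symbol.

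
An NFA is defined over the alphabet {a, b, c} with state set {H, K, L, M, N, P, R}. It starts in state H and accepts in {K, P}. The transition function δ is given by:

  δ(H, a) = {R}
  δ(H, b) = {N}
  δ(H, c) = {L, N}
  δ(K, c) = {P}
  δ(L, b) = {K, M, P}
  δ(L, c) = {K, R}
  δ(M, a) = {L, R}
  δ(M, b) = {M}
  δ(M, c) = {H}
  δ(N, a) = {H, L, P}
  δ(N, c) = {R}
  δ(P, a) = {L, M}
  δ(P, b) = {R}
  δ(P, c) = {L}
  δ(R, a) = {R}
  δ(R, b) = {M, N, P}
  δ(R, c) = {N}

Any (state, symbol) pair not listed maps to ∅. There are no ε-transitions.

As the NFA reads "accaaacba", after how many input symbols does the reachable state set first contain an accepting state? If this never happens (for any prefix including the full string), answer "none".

none

Start in {H}.
Read 'a': H→{R}; now {R}.
Read 'c': R→{N}; now {N}.
Read 'c': N→{R}; now {R}.
Read 'a': R→{R}; now {R}.
Read 'a': R→{R}; now {R}.
Read 'a': R→{R}; now {R}.
Read 'c': R→{N}; now {N}.
Read 'b': N→∅; now ∅.
The set is empty and remains empty for the remaining 1 symbol.
No reachable set along the way intersects F.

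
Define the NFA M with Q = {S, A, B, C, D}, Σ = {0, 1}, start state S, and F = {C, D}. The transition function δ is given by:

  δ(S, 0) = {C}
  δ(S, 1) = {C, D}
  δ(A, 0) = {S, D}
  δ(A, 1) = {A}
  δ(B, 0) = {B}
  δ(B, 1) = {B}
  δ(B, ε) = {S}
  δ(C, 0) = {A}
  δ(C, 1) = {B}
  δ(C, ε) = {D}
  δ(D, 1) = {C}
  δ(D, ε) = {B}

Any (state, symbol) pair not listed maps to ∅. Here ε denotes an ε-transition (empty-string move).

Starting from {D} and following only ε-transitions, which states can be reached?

Begin with {D}.
ε-move D → B; add B.
ε-move B → S; add S.

{S, B, D}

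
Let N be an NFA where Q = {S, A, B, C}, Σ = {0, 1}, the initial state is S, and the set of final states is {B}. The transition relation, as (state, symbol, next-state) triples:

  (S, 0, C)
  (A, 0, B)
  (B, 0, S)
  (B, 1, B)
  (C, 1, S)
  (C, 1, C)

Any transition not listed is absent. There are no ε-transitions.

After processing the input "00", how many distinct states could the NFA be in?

0

Start in {S}.
Read '0': {S} → {C}.
Read '0': {C} → ∅.
That set has 0 states.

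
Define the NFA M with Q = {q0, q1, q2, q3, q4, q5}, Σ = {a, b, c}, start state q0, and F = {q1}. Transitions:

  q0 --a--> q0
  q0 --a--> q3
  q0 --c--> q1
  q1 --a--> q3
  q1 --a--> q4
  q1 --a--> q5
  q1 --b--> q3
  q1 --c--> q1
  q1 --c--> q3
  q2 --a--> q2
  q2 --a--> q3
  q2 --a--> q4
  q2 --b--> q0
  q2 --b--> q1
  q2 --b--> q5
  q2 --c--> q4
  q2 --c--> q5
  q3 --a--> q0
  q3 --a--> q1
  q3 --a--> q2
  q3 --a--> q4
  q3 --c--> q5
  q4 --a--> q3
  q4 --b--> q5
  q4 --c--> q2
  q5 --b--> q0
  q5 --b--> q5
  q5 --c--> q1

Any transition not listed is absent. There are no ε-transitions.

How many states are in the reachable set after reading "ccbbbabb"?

0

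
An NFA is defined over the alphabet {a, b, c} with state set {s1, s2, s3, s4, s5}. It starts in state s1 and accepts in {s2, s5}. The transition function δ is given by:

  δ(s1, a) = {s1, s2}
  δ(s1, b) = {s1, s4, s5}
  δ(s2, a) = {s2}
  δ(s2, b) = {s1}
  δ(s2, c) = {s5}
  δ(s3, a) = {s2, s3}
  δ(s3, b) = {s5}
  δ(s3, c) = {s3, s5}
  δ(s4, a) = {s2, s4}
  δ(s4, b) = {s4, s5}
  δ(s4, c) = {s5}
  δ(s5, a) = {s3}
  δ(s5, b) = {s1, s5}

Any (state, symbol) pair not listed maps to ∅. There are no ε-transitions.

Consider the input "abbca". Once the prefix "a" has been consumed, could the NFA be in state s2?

Yes

Start in {s1}.
Read 'a': s1→{s1, s2}; now {s1, s2}.
State s2 is in {s1, s2}.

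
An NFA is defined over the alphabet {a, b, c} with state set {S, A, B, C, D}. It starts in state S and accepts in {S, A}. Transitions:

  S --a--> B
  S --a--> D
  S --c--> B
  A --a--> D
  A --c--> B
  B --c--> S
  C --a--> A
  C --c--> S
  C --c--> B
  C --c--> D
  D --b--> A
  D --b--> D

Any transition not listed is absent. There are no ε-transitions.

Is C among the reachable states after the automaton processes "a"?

No

Start in {S}.
Read 'a': S→{B, D}; now {B, D}.
State C is not in {B, D}.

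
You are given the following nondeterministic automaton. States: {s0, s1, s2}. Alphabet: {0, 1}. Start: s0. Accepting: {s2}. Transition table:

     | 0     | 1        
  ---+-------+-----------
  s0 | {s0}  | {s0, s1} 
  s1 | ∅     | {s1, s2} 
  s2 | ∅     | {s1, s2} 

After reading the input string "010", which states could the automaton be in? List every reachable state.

{s0}

Start in {s0}.
Read '0': s0→{s0}; now {s0}.
Read '1': s0→{s0, s1}; now {s0, s1}.
Read '0': s0→{s0}, s1→∅; now {s0}.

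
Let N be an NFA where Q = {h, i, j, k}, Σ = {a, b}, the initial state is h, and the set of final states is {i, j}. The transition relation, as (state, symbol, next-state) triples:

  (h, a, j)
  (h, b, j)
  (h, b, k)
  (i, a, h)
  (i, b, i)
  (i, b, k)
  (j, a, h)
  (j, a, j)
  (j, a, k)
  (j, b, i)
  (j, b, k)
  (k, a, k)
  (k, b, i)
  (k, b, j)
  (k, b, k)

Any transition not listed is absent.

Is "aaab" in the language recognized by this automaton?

Start in {h}.
Read 'a': h→{j}; now {j}.
Read 'a': j→{h, j, k}; now {h, j, k}.
Read 'a': h→{j}, j→{h, j, k}, k→{k}; now {h, j, k}.
Read 'b': h→{j, k}, j→{i, k}, k→{i, j, k}; now {i, j, k}.
The final set {i, j, k} contains the accepting states i, j.

Yes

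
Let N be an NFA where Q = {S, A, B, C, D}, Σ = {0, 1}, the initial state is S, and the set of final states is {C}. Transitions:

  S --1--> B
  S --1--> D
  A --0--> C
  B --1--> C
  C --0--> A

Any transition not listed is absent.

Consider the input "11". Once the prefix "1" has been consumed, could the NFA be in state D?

Start in {S}.
Read '1': S→{B, D}; now {B, D}.
State D is in {B, D}.

Yes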